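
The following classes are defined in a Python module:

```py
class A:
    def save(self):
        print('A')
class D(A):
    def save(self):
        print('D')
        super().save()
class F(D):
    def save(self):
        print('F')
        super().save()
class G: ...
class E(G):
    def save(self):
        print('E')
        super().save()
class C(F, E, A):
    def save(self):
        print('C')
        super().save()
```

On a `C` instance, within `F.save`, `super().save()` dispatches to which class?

L[C] = C + merge(L[F], L[E], L[A], [F E A])
  take F:  [F D A object] + [E G object] + [A object] + [F E A]
  take D:  [D A object] + [E G object] + [A object] + [E A]
  take E:  [A object] + [E G object] + [A object] + [E A]
  take A:  [A object] + [G object] + [A object] + [A]
  take G:  [object] + [G object] + [object]
  take object:  [object] + [object] + [object]
MRO: C F D E A G object
super() in F.save on a C instance goes to the class after F in C's MRO: D.

D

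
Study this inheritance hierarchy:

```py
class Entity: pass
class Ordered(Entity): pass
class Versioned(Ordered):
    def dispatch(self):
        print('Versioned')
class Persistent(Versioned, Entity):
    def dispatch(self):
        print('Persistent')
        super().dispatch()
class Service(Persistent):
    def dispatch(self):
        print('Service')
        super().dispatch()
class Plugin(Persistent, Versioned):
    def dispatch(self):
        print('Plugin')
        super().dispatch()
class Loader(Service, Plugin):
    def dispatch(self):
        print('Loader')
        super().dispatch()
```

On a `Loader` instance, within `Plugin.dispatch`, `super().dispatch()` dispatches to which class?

L[Loader] = Loader + merge(L[Service], L[Plugin], [Service Plugin])
  take Service:  [Service Persistent Versioned Ordered Entity object] + [Plugin Persistent Versioned Ordered Entity object] + [Service Plugin]
  take Plugin:  [Persistent Versioned Ordered Entity object] + [Plugin Persistent Versioned Ordered Entity object] + [Plugin]
  take Persistent:  [Persistent Versioned Ordered Entity object] + [Persistent Versioned Ordered Entity object]
  take Versioned:  [Versioned Ordered Entity object] + [Versioned Ordered Entity object]
  take Ordered:  [Ordered Entity object] + [Ordered Entity object]
  take Entity:  [Entity object] + [Entity object]
  take object:  [object] + [object]
MRO: Loader Service Plugin Persistent Versioned Ordered Entity object
super() in Plugin.dispatch on a Loader instance goes to the class after Plugin in Loader's MRO: Persistent.

Persistent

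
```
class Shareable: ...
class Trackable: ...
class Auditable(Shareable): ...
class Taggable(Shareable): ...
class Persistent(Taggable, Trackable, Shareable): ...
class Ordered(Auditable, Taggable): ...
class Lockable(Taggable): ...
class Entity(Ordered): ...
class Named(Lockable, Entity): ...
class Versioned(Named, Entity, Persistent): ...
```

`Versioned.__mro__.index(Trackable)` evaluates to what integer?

8

L[Versioned] = Versioned + merge(L[Named], L[Entity], L[Persistent], [Named Entity Persistent])
  take Named:  [Named Lockable Entity Ordered Auditable Taggable Shareable object] + [Entity Ordered Auditable Taggable Shareable object] + [Persistent Taggable Trackable Shareable object] + [Named Entity Persistent]
  take Lockable:  [Lockable Entity Ordered Auditable Taggable Shareable object] + [Entity Ordered Auditable Taggable Shareable object] + [Persistent Taggable Trackable Shareable object] + [Entity Persistent]
  take Entity:  [Entity Ordered Auditable Taggable Shareable object] + [Entity Ordered Auditable Taggable Shareable object] + [Persistent Taggable Trackable Shareable object] + [Entity Persistent]
  take Ordered:  [Ordered Auditable Taggable Shareable object] + [Ordered Auditable Taggable Shareable object] + [Persistent Taggable Trackable Shareable object] + [Persistent]
  take Auditable:  [Auditable Taggable Shareable object] + [Auditable Taggable Shareable object] + [Persistent Taggable Trackable Shareable object] + [Persistent]
  take Persistent:  [Taggable Shareable object] + [Taggable Shareable object] + [Persistent Taggable Trackable Shareable object] + [Persistent]
  take Taggable:  [Taggable Shareable object] + [Taggable Shareable object] + [Taggable Trackable Shareable object]
  take Trackable:  [Shareable object] + [Shareable object] + [Trackable Shareable object]
  take Shareable:  [Shareable object] + [Shareable object] + [Shareable object]
  take object:  [object] + [object] + [object]
MRO: Versioned Named Lockable Entity Ordered Auditable Persistent Taggable Trackable Shareable object
Trackable sits at index 8.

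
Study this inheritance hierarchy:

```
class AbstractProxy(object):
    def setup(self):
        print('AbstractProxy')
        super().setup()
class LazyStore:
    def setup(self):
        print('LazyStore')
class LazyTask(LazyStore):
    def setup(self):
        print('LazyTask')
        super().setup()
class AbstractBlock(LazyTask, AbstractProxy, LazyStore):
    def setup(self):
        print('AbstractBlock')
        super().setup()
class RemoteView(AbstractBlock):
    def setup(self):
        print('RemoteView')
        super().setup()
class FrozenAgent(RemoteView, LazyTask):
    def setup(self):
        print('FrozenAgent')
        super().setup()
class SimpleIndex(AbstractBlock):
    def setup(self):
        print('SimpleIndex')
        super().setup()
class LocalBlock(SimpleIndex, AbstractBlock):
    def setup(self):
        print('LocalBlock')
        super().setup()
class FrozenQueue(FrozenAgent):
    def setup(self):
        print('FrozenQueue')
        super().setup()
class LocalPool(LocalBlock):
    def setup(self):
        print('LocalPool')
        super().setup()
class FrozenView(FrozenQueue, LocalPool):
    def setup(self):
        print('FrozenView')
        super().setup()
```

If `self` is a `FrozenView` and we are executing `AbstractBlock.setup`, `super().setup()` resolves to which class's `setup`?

L[FrozenView] = FrozenView + merge(L[FrozenQueue], L[LocalPool], [FrozenQueue LocalPool])
  take FrozenQueue:  [FrozenQueue FrozenAgent RemoteView AbstractBlock LazyTask AbstractProxy LazyStore object] + [LocalPool LocalBlock SimpleIndex AbstractBlock LazyTask AbstractProxy LazyStore object] + [FrozenQueue LocalPool]
  take FrozenAgent:  [FrozenAgent RemoteView AbstractBlock LazyTask AbstractProxy LazyStore object] + [LocalPool LocalBlock SimpleIndex AbstractBlock LazyTask AbstractProxy LazyStore object] + [LocalPool]
  take RemoteView:  [RemoteView AbstractBlock LazyTask AbstractProxy LazyStore object] + [LocalPool LocalBlock SimpleIndex AbstractBlock LazyTask AbstractProxy LazyStore object] + [LocalPool]
  take LocalPool:  [AbstractBlock LazyTask AbstractProxy LazyStore object] + [LocalPool LocalBlock SimpleIndex AbstractBlock LazyTask AbstractProxy LazyStore object] + [LocalPool]
  take LocalBlock:  [AbstractBlock LazyTask AbstractProxy LazyStore object] + [LocalBlock SimpleIndex AbstractBlock LazyTask AbstractProxy LazyStore object]
  take SimpleIndex:  [AbstractBlock LazyTask AbstractProxy LazyStore object] + [SimpleIndex AbstractBlock LazyTask AbstractProxy LazyStore object]
  take AbstractBlock:  [AbstractBlock LazyTask AbstractProxy LazyStore object] + [AbstractBlock LazyTask AbstractProxy LazyStore object]
  take LazyTask:  [LazyTask AbstractProxy LazyStore object] + [LazyTask AbstractProxy LazyStore object]
  take AbstractProxy:  [AbstractProxy LazyStore object] + [AbstractProxy LazyStore object]
  take LazyStore:  [LazyStore object] + [LazyStore object]
  take object:  [object] + [object]
MRO: FrozenView FrozenQueue FrozenAgent RemoteView LocalPool LocalBlock SimpleIndex AbstractBlock LazyTask AbstractProxy LazyStore object
super() in AbstractBlock.setup on a FrozenView instance goes to the class after AbstractBlock in FrozenView's MRO: LazyTask.

LazyTask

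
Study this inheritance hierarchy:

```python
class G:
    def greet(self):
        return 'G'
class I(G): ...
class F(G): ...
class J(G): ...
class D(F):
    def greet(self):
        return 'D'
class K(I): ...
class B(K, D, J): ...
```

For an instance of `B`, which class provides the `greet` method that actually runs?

L[B] = B + merge(L[K], L[D], L[J], [K D J])
  take K:  [K I G object] + [D F G object] + [J G object] + [K D J]
  take I:  [I G object] + [D F G object] + [J G object] + [D J]
  take D:  [G object] + [D F G object] + [J G object] + [D J]
  take F:  [G object] + [F G object] + [J G object] + [J]
  take J:  [G object] + [G object] + [J G object] + [J]
  take G:  [G object] + [G object] + [G object]
  take object:  [object] + [object] + [object]
MRO: B K I D F J G object
greet is defined in: D, G. First along the MRO is D.

D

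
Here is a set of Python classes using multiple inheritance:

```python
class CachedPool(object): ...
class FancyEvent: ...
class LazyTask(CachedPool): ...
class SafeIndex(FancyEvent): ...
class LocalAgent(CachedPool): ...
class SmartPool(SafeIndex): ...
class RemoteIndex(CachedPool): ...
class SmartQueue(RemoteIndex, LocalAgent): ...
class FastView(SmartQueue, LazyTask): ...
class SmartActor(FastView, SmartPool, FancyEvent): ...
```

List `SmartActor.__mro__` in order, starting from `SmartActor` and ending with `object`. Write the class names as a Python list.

L[SmartActor] = SmartActor + merge(L[FastView], L[SmartPool], L[FancyEvent], [FastView SmartPool FancyEvent])
  take FastView:  [FastView SmartQueue RemoteIndex LocalAgent LazyTask CachedPool object] + [SmartPool SafeIndex FancyEvent object] + [FancyEvent object] + [FastView SmartPool FancyEvent]
  take SmartQueue:  [SmartQueue RemoteIndex LocalAgent LazyTask CachedPool object] + [SmartPool SafeIndex FancyEvent object] + [FancyEvent object] + [SmartPool FancyEvent]
  take RemoteIndex:  [RemoteIndex LocalAgent LazyTask CachedPool object] + [SmartPool SafeIndex FancyEvent object] + [FancyEvent object] + [SmartPool FancyEvent]
  take LocalAgent:  [LocalAgent LazyTask CachedPool object] + [SmartPool SafeIndex FancyEvent object] + [FancyEvent object] + [SmartPool FancyEvent]
  take LazyTask:  [LazyTask CachedPool object] + [SmartPool SafeIndex FancyEvent object] + [FancyEvent object] + [SmartPool FancyEvent]
  take CachedPool:  [CachedPool object] + [SmartPool SafeIndex FancyEvent object] + [FancyEvent object] + [SmartPool FancyEvent]
  take SmartPool:  [object] + [SmartPool SafeIndex FancyEvent object] + [FancyEvent object] + [SmartPool FancyEvent]
  take SafeIndex:  [object] + [SafeIndex FancyEvent object] + [FancyEvent object] + [FancyEvent]
  take FancyEvent:  [object] + [FancyEvent object] + [FancyEvent object] + [FancyEvent]
  take object:  [object] + [object] + [object]

[SmartActor, FastView, SmartQueue, RemoteIndex, LocalAgent, LazyTask, CachedPool, SmartPool, SafeIndex, FancyEvent, object]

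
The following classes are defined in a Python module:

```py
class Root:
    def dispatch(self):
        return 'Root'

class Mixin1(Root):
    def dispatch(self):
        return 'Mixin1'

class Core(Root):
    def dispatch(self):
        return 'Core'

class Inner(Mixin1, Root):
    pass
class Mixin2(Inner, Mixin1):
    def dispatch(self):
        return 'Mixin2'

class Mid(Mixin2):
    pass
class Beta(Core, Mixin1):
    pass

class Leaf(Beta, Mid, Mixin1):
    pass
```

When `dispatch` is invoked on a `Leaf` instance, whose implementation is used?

Core

L[Leaf] = Leaf + merge(L[Beta], L[Mid], L[Mixin1], [Beta Mid Mixin1])
  take Beta:  [Beta Core Mixin1 Root object] + [Mid Mixin2 Inner Mixin1 Root object] + [Mixin1 Root object] + [Beta Mid Mixin1]
  take Core:  [Core Mixin1 Root object] + [Mid Mixin2 Inner Mixin1 Root object] + [Mixin1 Root object] + [Mid Mixin1]
  take Mid:  [Mixin1 Root object] + [Mid Mixin2 Inner Mixin1 Root object] + [Mixin1 Root object] + [Mid Mixin1]
  take Mixin2:  [Mixin1 Root object] + [Mixin2 Inner Mixin1 Root object] + [Mixin1 Root object] + [Mixin1]
  take Inner:  [Mixin1 Root object] + [Inner Mixin1 Root object] + [Mixin1 Root object] + [Mixin1]
  take Mixin1:  [Mixin1 Root object] + [Mixin1 Root object] + [Mixin1 Root object] + [Mixin1]
  take Root:  [Root object] + [Root object] + [Root object]
  take object:  [object] + [object] + [object]
MRO: Leaf Beta Core Mid Mixin2 Inner Mixin1 Root object
dispatch is defined in: Core, Mixin1, Mixin2, Root. First along the MRO is Core.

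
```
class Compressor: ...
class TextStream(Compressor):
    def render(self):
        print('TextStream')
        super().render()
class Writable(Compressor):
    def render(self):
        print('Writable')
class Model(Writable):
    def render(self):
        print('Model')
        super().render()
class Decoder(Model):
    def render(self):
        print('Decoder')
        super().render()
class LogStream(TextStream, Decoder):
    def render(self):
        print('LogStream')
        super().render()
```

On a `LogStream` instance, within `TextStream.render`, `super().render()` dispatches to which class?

L[LogStream] = LogStream + merge(L[TextStream], L[Decoder], [TextStream Decoder])
  take TextStream:  [TextStream Compressor object] + [Decoder Model Writable Compressor object] + [TextStream Decoder]
  take Decoder:  [Compressor object] + [Decoder Model Writable Compressor object] + [Decoder]
  take Model:  [Compressor object] + [Model Writable Compressor object]
  take Writable:  [Compressor object] + [Writable Compressor object]
  take Compressor:  [Compressor object] + [Compressor object]
  take object:  [object] + [object]
MRO: LogStream TextStream Decoder Model Writable Compressor object
super() in TextStream.render on a LogStream instance goes to the class after TextStream in LogStream's MRO: Decoder.

Decoder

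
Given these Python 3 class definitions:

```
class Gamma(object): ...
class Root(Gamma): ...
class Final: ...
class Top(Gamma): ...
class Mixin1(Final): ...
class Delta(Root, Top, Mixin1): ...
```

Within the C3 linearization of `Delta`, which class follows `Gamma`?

L[Delta] = Delta + merge(L[Root], L[Top], L[Mixin1], [Root Top Mixin1])
  take Root:  [Root Gamma object] + [Top Gamma object] + [Mixin1 Final object] + [Root Top Mixin1]
  take Top:  [Gamma object] + [Top Gamma object] + [Mixin1 Final object] + [Top Mixin1]
  take Gamma:  [Gamma object] + [Gamma object] + [Mixin1 Final object] + [Mixin1]
  take Mixin1:  [object] + [object] + [Mixin1 Final object] + [Mixin1]
  take Final:  [object] + [object] + [Final object]
  take object:  [object] + [object] + [object]
MRO: Delta Root Top Gamma Mixin1 Final object
Gamma is at position 3; next is Mixin1.

Mixin1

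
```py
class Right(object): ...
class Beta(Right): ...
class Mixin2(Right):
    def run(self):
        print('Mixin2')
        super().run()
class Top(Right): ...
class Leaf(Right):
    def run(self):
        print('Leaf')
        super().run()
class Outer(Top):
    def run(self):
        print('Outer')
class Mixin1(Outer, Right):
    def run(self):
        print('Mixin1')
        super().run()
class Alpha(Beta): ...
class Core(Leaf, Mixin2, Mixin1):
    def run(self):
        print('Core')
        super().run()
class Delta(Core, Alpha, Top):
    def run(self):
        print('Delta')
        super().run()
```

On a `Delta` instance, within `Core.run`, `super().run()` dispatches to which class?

Leaf

L[Delta] = Delta + merge(L[Core], L[Alpha], L[Top], [Core Alpha Top])
  take Core:  [Core Leaf Mixin2 Mixin1 Outer Top Right object] + [Alpha Beta Right object] + [Top Right object] + [Core Alpha Top]
  take Leaf:  [Leaf Mixin2 Mixin1 Outer Top Right object] + [Alpha Beta Right object] + [Top Right object] + [Alpha Top]
  take Mixin2:  [Mixin2 Mixin1 Outer Top Right object] + [Alpha Beta Right object] + [Top Right object] + [Alpha Top]
  take Mixin1:  [Mixin1 Outer Top Right object] + [Alpha Beta Right object] + [Top Right object] + [Alpha Top]
  take Outer:  [Outer Top Right object] + [Alpha Beta Right object] + [Top Right object] + [Alpha Top]
  take Alpha:  [Top Right object] + [Alpha Beta Right object] + [Top Right object] + [Alpha Top]
  take Top:  [Top Right object] + [Beta Right object] + [Top Right object] + [Top]
  take Beta:  [Right object] + [Beta Right object] + [Right object]
  take Right:  [Right object] + [Right object] + [Right object]
  take object:  [object] + [object] + [object]
MRO: Delta Core Leaf Mixin2 Mixin1 Outer Alpha Top Beta Right object
super() in Core.run on a Delta instance goes to the class after Core in Delta's MRO: Leaf.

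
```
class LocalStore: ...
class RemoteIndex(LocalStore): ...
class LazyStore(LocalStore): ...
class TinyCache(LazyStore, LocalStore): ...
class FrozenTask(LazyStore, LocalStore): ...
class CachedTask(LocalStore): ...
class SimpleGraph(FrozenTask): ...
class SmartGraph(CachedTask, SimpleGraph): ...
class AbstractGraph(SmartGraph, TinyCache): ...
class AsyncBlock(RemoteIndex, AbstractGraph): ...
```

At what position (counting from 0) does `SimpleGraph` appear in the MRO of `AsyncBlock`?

L[AsyncBlock] = AsyncBlock + merge(L[RemoteIndex], L[AbstractGraph], [RemoteIndex AbstractGraph])
  take RemoteIndex:  [RemoteIndex LocalStore object] + [AbstractGraph SmartGraph CachedTask SimpleGraph FrozenTask TinyCache LazyStore LocalStore object] + [RemoteIndex AbstractGraph]
  take AbstractGraph:  [LocalStore object] + [AbstractGraph SmartGraph CachedTask SimpleGraph FrozenTask TinyCache LazyStore LocalStore object] + [AbstractGraph]
  take SmartGraph:  [LocalStore object] + [SmartGraph CachedTask SimpleGraph FrozenTask TinyCache LazyStore LocalStore object]
  take CachedTask:  [LocalStore object] + [CachedTask SimpleGraph FrozenTask TinyCache LazyStore LocalStore object]
  take SimpleGraph:  [LocalStore object] + [SimpleGraph FrozenTask TinyCache LazyStore LocalStore object]
  take FrozenTask:  [LocalStore object] + [FrozenTask TinyCache LazyStore LocalStore object]
  take TinyCache:  [LocalStore object] + [TinyCache LazyStore LocalStore object]
  take LazyStore:  [LocalStore object] + [LazyStore LocalStore object]
  take LocalStore:  [LocalStore object] + [LocalStore object]
  take object:  [object] + [object]
MRO: AsyncBlock RemoteIndex AbstractGraph SmartGraph CachedTask SimpleGraph FrozenTask TinyCache LazyStore LocalStore object
SimpleGraph sits at index 5.

5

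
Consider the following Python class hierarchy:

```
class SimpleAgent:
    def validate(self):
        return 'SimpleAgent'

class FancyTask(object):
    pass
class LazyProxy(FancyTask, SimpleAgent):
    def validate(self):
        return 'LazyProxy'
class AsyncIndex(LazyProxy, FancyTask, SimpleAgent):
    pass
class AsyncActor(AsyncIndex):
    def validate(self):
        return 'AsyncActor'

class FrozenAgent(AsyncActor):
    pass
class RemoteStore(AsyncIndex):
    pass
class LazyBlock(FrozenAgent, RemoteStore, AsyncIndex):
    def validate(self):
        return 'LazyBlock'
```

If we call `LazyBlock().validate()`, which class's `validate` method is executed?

L[LazyBlock] = LazyBlock + merge(L[FrozenAgent], L[RemoteStore], L[AsyncIndex], [FrozenAgent RemoteStore AsyncIndex])
  take FrozenAgent:  [FrozenAgent AsyncActor AsyncIndex LazyProxy FancyTask SimpleAgent object] + [RemoteStore AsyncIndex LazyProxy FancyTask SimpleAgent object] + [AsyncIndex LazyProxy FancyTask SimpleAgent object] + [FrozenAgent RemoteStore AsyncIndex]
  take AsyncActor:  [AsyncActor AsyncIndex LazyProxy FancyTask SimpleAgent object] + [RemoteStore AsyncIndex LazyProxy FancyTask SimpleAgent object] + [AsyncIndex LazyProxy FancyTask SimpleAgent object] + [RemoteStore AsyncIndex]
  take RemoteStore:  [AsyncIndex LazyProxy FancyTask SimpleAgent object] + [RemoteStore AsyncIndex LazyProxy FancyTask SimpleAgent object] + [AsyncIndex LazyProxy FancyTask SimpleAgent object] + [RemoteStore AsyncIndex]
  take AsyncIndex:  [AsyncIndex LazyProxy FancyTask SimpleAgent object] + [AsyncIndex LazyProxy FancyTask SimpleAgent object] + [AsyncIndex LazyProxy FancyTask SimpleAgent object] + [AsyncIndex]
  take LazyProxy:  [LazyProxy FancyTask SimpleAgent object] + [LazyProxy FancyTask SimpleAgent object] + [LazyProxy FancyTask SimpleAgent object]
  take FancyTask:  [FancyTask SimpleAgent object] + [FancyTask SimpleAgent object] + [FancyTask SimpleAgent object]
  take SimpleAgent:  [SimpleAgent object] + [SimpleAgent object] + [SimpleAgent object]
  take object:  [object] + [object] + [object]
MRO: LazyBlock FrozenAgent AsyncActor RemoteStore AsyncIndex LazyProxy FancyTask SimpleAgent object
validate is defined in: AsyncActor, LazyBlock, LazyProxy, SimpleAgent. First along the MRO is LazyBlock.

LazyBlock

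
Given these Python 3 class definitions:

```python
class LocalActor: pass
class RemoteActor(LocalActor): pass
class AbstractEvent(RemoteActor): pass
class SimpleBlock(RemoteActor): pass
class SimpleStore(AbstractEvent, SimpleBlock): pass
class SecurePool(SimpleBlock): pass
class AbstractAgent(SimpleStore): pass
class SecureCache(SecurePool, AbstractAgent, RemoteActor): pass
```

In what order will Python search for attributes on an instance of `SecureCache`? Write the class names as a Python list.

[SecureCache, SecurePool, AbstractAgent, SimpleStore, AbstractEvent, SimpleBlock, RemoteActor, LocalActor, object]

L[SecureCache] = SecureCache + merge(L[SecurePool], L[AbstractAgent], L[RemoteActor], [SecurePool AbstractAgent RemoteActor])
  take SecurePool:  [SecurePool SimpleBlock RemoteActor LocalActor object] + [AbstractAgent SimpleStore AbstractEvent SimpleBlock RemoteActor LocalActor object] + [RemoteActor LocalActor object] + [SecurePool AbstractAgent RemoteActor]
  take AbstractAgent:  [SimpleBlock RemoteActor LocalActor object] + [AbstractAgent SimpleStore AbstractEvent SimpleBlock RemoteActor LocalActor object] + [RemoteActor LocalActor object] + [AbstractAgent RemoteActor]
  take SimpleStore:  [SimpleBlock RemoteActor LocalActor object] + [SimpleStore AbstractEvent SimpleBlock RemoteActor LocalActor object] + [RemoteActor LocalActor object] + [RemoteActor]
  take AbstractEvent:  [SimpleBlock RemoteActor LocalActor object] + [AbstractEvent SimpleBlock RemoteActor LocalActor object] + [RemoteActor LocalActor object] + [RemoteActor]
  take SimpleBlock:  [SimpleBlock RemoteActor LocalActor object] + [SimpleBlock RemoteActor LocalActor object] + [RemoteActor LocalActor object] + [RemoteActor]
  take RemoteActor:  [RemoteActor LocalActor object] + [RemoteActor LocalActor object] + [RemoteActor LocalActor object] + [RemoteActor]
  take LocalActor:  [LocalActor object] + [LocalActor object] + [LocalActor object]
  take object:  [object] + [object] + [object]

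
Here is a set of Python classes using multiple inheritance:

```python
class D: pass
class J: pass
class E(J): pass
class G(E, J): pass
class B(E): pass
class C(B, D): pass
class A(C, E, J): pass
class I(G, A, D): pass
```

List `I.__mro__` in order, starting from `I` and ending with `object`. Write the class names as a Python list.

L[I] = I + merge(L[G], L[A], L[D], [G A D])
  take G:  [G E J object] + [A C B E J D object] + [D object] + [G A D]
  take A:  [E J object] + [A C B E J D object] + [D object] + [A D]
  take C:  [E J object] + [C B E J D object] + [D object] + [D]
  take B:  [E J object] + [B E J D object] + [D object] + [D]
  take E:  [E J object] + [E J D object] + [D object] + [D]
  take J:  [J object] + [J D object] + [D object] + [D]
  take D:  [object] + [D object] + [D object] + [D]
  take object:  [object] + [object] + [object]

[I, G, A, C, B, E, J, D, object]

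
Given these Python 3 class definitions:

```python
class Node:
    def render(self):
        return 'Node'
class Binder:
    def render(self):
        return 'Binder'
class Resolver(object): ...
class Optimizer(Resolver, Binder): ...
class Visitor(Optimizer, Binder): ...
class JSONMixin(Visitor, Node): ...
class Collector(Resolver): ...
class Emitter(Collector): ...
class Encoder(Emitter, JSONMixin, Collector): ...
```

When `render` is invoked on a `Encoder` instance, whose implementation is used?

Binder

L[Encoder] = Encoder + merge(L[Emitter], L[JSONMixin], L[Collector], [Emitter JSONMixin Collector])
  take Emitter:  [Emitter Collector Resolver object] + [JSONMixin Visitor Optimizer Resolver Binder Node object] + [Collector Resolver object] + [Emitter JSONMixin Collector]
  take JSONMixin:  [Collector Resolver object] + [JSONMixin Visitor Optimizer Resolver Binder Node object] + [Collector Resolver object] + [JSONMixin Collector]
  take Collector:  [Collector Resolver object] + [Visitor Optimizer Resolver Binder Node object] + [Collector Resolver object] + [Collector]
  take Visitor:  [Resolver object] + [Visitor Optimizer Resolver Binder Node object] + [Resolver object]
  take Optimizer:  [Resolver object] + [Optimizer Resolver Binder Node object] + [Resolver object]
  take Resolver:  [Resolver object] + [Resolver Binder Node object] + [Resolver object]
  take Binder:  [object] + [Binder Node object] + [object]
  take Node:  [object] + [Node object] + [object]
  take object:  [object] + [object] + [object]
MRO: Encoder Emitter JSONMixin Collector Visitor Optimizer Resolver Binder Node object
render is defined in: Binder, Node. First along the MRO is Binder.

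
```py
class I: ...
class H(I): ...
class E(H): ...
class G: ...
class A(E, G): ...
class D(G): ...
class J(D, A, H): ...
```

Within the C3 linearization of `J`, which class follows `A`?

L[J] = J + merge(L[D], L[A], L[H], [D A H])
  take D:  [D G object] + [A E H I G object] + [H I object] + [D A H]
  take A:  [G object] + [A E H I G object] + [H I object] + [A H]
  take E:  [G object] + [E H I G object] + [H I object] + [H]
  take H:  [G object] + [H I G object] + [H I object] + [H]
  take I:  [G object] + [I G object] + [I object]
  take G:  [G object] + [G object] + [object]
  take object:  [object] + [object] + [object]
MRO: J D A E H I G object
A is at position 2; next is E.

E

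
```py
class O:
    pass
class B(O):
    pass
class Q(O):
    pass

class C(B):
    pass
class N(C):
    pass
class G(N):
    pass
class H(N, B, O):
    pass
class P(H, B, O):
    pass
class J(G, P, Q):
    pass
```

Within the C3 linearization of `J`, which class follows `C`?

L[J] = J + merge(L[G], L[P], L[Q], [G P Q])
  take G:  [G N C B O object] + [P H N C B O object] + [Q O object] + [G P Q]
  take P:  [N C B O object] + [P H N C B O object] + [Q O object] + [P Q]
  take H:  [N C B O object] + [H N C B O object] + [Q O object] + [Q]
  take N:  [N C B O object] + [N C B O object] + [Q O object] + [Q]
  take C:  [C B O object] + [C B O object] + [Q O object] + [Q]
  take B:  [B O object] + [B O object] + [Q O object] + [Q]
  take Q:  [O object] + [O object] + [Q O object] + [Q]
  take O:  [O object] + [O object] + [O object]
  take object:  [object] + [object] + [object]
MRO: J G P H N C B Q O object
C is at position 5; next is B.

B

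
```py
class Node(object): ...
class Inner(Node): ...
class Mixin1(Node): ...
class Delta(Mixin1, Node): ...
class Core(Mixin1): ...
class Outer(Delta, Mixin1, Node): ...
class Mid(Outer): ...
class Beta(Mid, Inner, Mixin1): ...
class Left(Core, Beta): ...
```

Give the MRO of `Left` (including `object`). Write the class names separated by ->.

Left -> Core -> Beta -> Mid -> Outer -> Delta -> Inner -> Mixin1 -> Node -> object

L[Left] = Left + merge(L[Core], L[Beta], [Core Beta])
  take Core:  [Core Mixin1 Node object] + [Beta Mid Outer Delta Inner Mixin1 Node object] + [Core Beta]
  take Beta:  [Mixin1 Node object] + [Beta Mid Outer Delta Inner Mixin1 Node object] + [Beta]
  take Mid:  [Mixin1 Node object] + [Mid Outer Delta Inner Mixin1 Node object]
  take Outer:  [Mixin1 Node object] + [Outer Delta Inner Mixin1 Node object]
  take Delta:  [Mixin1 Node object] + [Delta Inner Mixin1 Node object]
  take Inner:  [Mixin1 Node object] + [Inner Mixin1 Node object]
  take Mixin1:  [Mixin1 Node object] + [Mixin1 Node object]
  take Node:  [Node object] + [Node object]
  take object:  [object] + [object]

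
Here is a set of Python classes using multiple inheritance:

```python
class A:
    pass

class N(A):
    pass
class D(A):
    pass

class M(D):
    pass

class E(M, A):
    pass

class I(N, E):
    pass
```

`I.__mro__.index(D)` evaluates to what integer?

4

L[I] = I + merge(L[N], L[E], [N E])
  take N:  [N A object] + [E M D A object] + [N E]
  take E:  [A object] + [E M D A object] + [E]
  take M:  [A object] + [M D A object]
  take D:  [A object] + [D A object]
  take A:  [A object] + [A object]
  take object:  [object] + [object]
MRO: I N E M D A object
D sits at index 4.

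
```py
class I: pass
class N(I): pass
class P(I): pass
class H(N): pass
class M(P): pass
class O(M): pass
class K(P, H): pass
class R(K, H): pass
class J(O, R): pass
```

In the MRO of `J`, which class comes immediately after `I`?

object

L[J] = J + merge(L[O], L[R], [O R])
  take O:  [O M P I object] + [R K P H N I object] + [O R]
  take M:  [M P I object] + [R K P H N I object] + [R]
  take R:  [P I object] + [R K P H N I object] + [R]
  take K:  [P I object] + [K P H N I object]
  take P:  [P I object] + [P H N I object]
  take H:  [I object] + [H N I object]
  take N:  [I object] + [N I object]
  take I:  [I object] + [I object]
  take object:  [object] + [object]
MRO: J O M R K P H N I object
I is at position 8; next is object.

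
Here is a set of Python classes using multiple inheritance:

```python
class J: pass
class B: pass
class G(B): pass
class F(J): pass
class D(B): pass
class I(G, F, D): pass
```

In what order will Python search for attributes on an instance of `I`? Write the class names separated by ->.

I -> G -> F -> J -> D -> B -> object

L[I] = I + merge(L[G], L[F], L[D], [G F D])
  take G:  [G B object] + [F J object] + [D B object] + [G F D]
  take F:  [B object] + [F J object] + [D B object] + [F D]
  take J:  [B object] + [J object] + [D B object] + [D]
  take D:  [B object] + [object] + [D B object] + [D]
  take B:  [B object] + [object] + [B object]
  take object:  [object] + [object] + [object]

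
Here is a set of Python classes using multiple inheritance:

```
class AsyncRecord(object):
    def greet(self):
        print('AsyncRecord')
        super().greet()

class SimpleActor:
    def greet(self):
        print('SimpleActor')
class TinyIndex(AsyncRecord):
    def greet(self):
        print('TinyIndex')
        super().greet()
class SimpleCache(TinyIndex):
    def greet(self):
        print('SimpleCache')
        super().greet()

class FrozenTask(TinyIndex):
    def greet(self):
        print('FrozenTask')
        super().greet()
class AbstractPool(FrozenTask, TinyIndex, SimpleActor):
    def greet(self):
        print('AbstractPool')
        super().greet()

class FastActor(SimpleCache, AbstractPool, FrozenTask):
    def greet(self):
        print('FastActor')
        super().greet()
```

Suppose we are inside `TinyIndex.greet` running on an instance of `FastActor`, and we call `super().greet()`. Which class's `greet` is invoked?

L[FastActor] = FastActor + merge(L[SimpleCache], L[AbstractPool], L[FrozenTask], [SimpleCache AbstractPool FrozenTask])
  take SimpleCache:  [SimpleCache TinyIndex AsyncRecord object] + [AbstractPool FrozenTask TinyIndex AsyncRecord SimpleActor object] + [FrozenTask TinyIndex AsyncRecord object] + [SimpleCache AbstractPool FrozenTask]
  take AbstractPool:  [TinyIndex AsyncRecord object] + [AbstractPool FrozenTask TinyIndex AsyncRecord SimpleActor object] + [FrozenTask TinyIndex AsyncRecord object] + [AbstractPool FrozenTask]
  take FrozenTask:  [TinyIndex AsyncRecord object] + [FrozenTask TinyIndex AsyncRecord SimpleActor object] + [FrozenTask TinyIndex AsyncRecord object] + [FrozenTask]
  take TinyIndex:  [TinyIndex AsyncRecord object] + [TinyIndex AsyncRecord SimpleActor object] + [TinyIndex AsyncRecord object]
  take AsyncRecord:  [AsyncRecord object] + [AsyncRecord SimpleActor object] + [AsyncRecord object]
  take SimpleActor:  [object] + [SimpleActor object] + [object]
  take object:  [object] + [object] + [object]
MRO: FastActor SimpleCache AbstractPool FrozenTask TinyIndex AsyncRecord SimpleActor object
super() in TinyIndex.greet on a FastActor instance goes to the class after TinyIndex in FastActor's MRO: AsyncRecord.

AsyncRecord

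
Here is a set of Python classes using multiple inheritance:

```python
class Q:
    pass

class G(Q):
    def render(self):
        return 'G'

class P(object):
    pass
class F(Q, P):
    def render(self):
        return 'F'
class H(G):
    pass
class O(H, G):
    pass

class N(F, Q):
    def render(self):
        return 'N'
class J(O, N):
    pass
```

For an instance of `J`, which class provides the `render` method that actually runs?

L[J] = J + merge(L[O], L[N], [O N])
  take O:  [O H G Q object] + [N F Q P object] + [O N]
  take H:  [H G Q object] + [N F Q P object] + [N]
  take G:  [G Q object] + [N F Q P object] + [N]
  take N:  [Q object] + [N F Q P object] + [N]
  take F:  [Q object] + [F Q P object]
  take Q:  [Q object] + [Q P object]
  take P:  [object] + [P object]
  take object:  [object] + [object]
MRO: J O H G N F Q P object
render is defined in: F, G, N. First along the MRO is G.

G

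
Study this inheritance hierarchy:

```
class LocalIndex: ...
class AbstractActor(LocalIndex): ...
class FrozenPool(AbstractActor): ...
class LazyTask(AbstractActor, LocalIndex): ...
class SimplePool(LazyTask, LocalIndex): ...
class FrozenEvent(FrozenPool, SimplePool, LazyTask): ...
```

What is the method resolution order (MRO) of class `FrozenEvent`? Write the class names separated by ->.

L[FrozenEvent] = FrozenEvent + merge(L[FrozenPool], L[SimplePool], L[LazyTask], [FrozenPool SimplePool LazyTask])
  take FrozenPool:  [FrozenPool AbstractActor LocalIndex object] + [SimplePool LazyTask AbstractActor LocalIndex object] + [LazyTask AbstractActor LocalIndex object] + [FrozenPool SimplePool LazyTask]
  take SimplePool:  [AbstractActor LocalIndex object] + [SimplePool LazyTask AbstractActor LocalIndex object] + [LazyTask AbstractActor LocalIndex object] + [SimplePool LazyTask]
  take LazyTask:  [AbstractActor LocalIndex object] + [LazyTask AbstractActor LocalIndex object] + [LazyTask AbstractActor LocalIndex object] + [LazyTask]
  take AbstractActor:  [AbstractActor LocalIndex object] + [AbstractActor LocalIndex object] + [AbstractActor LocalIndex object]
  take LocalIndex:  [LocalIndex object] + [LocalIndex object] + [LocalIndex object]
  take object:  [object] + [object] + [object]

FrozenEvent -> FrozenPool -> SimplePool -> LazyTask -> AbstractActor -> LocalIndex -> object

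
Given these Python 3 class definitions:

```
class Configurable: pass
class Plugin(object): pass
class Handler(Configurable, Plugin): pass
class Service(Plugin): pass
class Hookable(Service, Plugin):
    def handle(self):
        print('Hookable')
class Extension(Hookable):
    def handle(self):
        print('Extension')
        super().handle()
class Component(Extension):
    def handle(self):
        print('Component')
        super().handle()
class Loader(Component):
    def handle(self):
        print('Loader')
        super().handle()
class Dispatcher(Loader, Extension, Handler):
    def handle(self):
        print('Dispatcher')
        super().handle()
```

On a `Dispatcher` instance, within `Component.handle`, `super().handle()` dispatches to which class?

L[Dispatcher] = Dispatcher + merge(L[Loader], L[Extension], L[Handler], [Loader Extension Handler])
  take Loader:  [Loader Component Extension Hookable Service Plugin object] + [Extension Hookable Service Plugin object] + [Handler Configurable Plugin object] + [Loader Extension Handler]
  take Component:  [Component Extension Hookable Service Plugin object] + [Extension Hookable Service Plugin object] + [Handler Configurable Plugin object] + [Extension Handler]
  take Extension:  [Extension Hookable Service Plugin object] + [Extension Hookable Service Plugin object] + [Handler Configurable Plugin object] + [Extension Handler]
  take Hookable:  [Hookable Service Plugin object] + [Hookable Service Plugin object] + [Handler Configurable Plugin object] + [Handler]
  take Service:  [Service Plugin object] + [Service Plugin object] + [Handler Configurable Plugin object] + [Handler]
  take Handler:  [Plugin object] + [Plugin object] + [Handler Configurable Plugin object] + [Handler]
  take Configurable:  [Plugin object] + [Plugin object] + [Configurable Plugin object]
  take Plugin:  [Plugin object] + [Plugin object] + [Plugin object]
  take object:  [object] + [object] + [object]
MRO: Dispatcher Loader Component Extension Hookable Service Handler Configurable Plugin object
super() in Component.handle on a Dispatcher instance goes to the class after Component in Dispatcher's MRO: Extension.

Extension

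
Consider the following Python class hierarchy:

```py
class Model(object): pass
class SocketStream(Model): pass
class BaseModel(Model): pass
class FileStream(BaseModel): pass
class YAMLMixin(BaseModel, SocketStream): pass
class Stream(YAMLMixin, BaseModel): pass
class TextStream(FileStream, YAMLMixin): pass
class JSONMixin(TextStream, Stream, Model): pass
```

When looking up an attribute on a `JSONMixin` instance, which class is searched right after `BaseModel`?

SocketStream

L[JSONMixin] = JSONMixin + merge(L[TextStream], L[Stream], L[Model], [TextStream Stream Model])
  take TextStream:  [TextStream FileStream YAMLMixin BaseModel SocketStream Model object] + [Stream YAMLMixin BaseModel SocketStream Model object] + [Model object] + [TextStream Stream Model]
  take FileStream:  [FileStream YAMLMixin BaseModel SocketStream Model object] + [Stream YAMLMixin BaseModel SocketStream Model object] + [Model object] + [Stream Model]
  take Stream:  [YAMLMixin BaseModel SocketStream Model object] + [Stream YAMLMixin BaseModel SocketStream Model object] + [Model object] + [Stream Model]
  take YAMLMixin:  [YAMLMixin BaseModel SocketStream Model object] + [YAMLMixin BaseModel SocketStream Model object] + [Model object] + [Model]
  take BaseModel:  [BaseModel SocketStream Model object] + [BaseModel SocketStream Model object] + [Model object] + [Model]
  take SocketStream:  [SocketStream Model object] + [SocketStream Model object] + [Model object] + [Model]
  take Model:  [Model object] + [Model object] + [Model object] + [Model]
  take object:  [object] + [object] + [object]
MRO: JSONMixin TextStream FileStream Stream YAMLMixin BaseModel SocketStream Model object
BaseModel is at position 5; next is SocketStream.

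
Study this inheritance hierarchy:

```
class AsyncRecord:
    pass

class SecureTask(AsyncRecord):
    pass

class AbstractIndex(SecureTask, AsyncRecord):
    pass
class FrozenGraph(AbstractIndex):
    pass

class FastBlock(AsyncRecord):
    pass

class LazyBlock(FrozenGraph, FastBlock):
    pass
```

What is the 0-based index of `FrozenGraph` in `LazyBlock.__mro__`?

1

L[LazyBlock] = LazyBlock + merge(L[FrozenGraph], L[FastBlock], [FrozenGraph FastBlock])
  take FrozenGraph:  [FrozenGraph AbstractIndex SecureTask AsyncRecord object] + [FastBlock AsyncRecord object] + [FrozenGraph FastBlock]
  take AbstractIndex:  [AbstractIndex SecureTask AsyncRecord object] + [FastBlock AsyncRecord object] + [FastBlock]
  take SecureTask:  [SecureTask AsyncRecord object] + [FastBlock AsyncRecord object] + [FastBlock]
  take FastBlock:  [AsyncRecord object] + [FastBlock AsyncRecord object] + [FastBlock]
  take AsyncRecord:  [AsyncRecord object] + [AsyncRecord object]
  take object:  [object] + [object]
MRO: LazyBlock FrozenGraph AbstractIndex SecureTask FastBlock AsyncRecord object
FrozenGraph sits at index 1.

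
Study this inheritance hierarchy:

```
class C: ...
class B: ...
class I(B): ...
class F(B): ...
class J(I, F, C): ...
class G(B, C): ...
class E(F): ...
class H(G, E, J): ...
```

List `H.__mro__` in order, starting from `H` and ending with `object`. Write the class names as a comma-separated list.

H, G, E, J, I, F, B, C, object

L[H] = H + merge(L[G], L[E], L[J], [G E J])
  take G:  [G B C object] + [E F B object] + [J I F B C object] + [G E J]
  take E:  [B C object] + [E F B object] + [J I F B C object] + [E J]
  take J:  [B C object] + [F B object] + [J I F B C object] + [J]
  take I:  [B C object] + [F B object] + [I F B C object]
  take F:  [B C object] + [F B object] + [F B C object]
  take B:  [B C object] + [B object] + [B C object]
  take C:  [C object] + [object] + [C object]
  take object:  [object] + [object] + [object]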